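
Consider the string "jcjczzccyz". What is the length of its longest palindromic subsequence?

Using dp[i][j] = 2 + dp[i+1][j−1] if the ends match, else max(dp[i+1][j], dp[i][j−1]):
dp[1][10] = 6. A witness is cczzcc at positions 2,4,5,6,7,8.

6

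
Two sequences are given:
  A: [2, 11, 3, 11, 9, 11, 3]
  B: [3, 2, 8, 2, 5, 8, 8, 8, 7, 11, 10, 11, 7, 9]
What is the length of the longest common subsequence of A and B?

4

Backtracking the LCS table gives one alignment: 2 (A1,B4) → 11 (A2,B10) → 11 (A4,B12) → 9 (A5,B14).
So the longest common subsequence has length 4.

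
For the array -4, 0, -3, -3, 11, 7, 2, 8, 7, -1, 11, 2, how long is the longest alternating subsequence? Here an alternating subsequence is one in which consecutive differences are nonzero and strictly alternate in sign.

A longest alternating subsequence is -4, 0, -3, 11, 7, 8, 7, 11, 2 (positions 1,2,3,5,6,8,9,11,12); its 8 consecutive differences strictly alternate in sign, and length 9 is optimal.

9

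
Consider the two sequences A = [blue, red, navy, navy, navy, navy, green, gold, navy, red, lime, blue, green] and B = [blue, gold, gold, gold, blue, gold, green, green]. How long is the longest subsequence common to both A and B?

A longest common subsequence is blue, gold, blue, green (length 4); the LCS DP confirms no longer common subsequence exists.

4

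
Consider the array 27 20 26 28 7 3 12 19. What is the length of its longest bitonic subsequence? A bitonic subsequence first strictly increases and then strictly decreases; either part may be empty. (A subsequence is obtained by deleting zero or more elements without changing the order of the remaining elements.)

5

Let inc[i] be the LIS ending at i and dec[i] the longest strictly decreasing subsequence starting at i. inc = [1, 1, 2, 3, 1, 1, 2, 3], dec = [4, 3, 3, 3, 2, 1, 1, 1].
max_i inc[i]+dec[i]−1 = 5, with one witness 20, 26, 28, 7, 3.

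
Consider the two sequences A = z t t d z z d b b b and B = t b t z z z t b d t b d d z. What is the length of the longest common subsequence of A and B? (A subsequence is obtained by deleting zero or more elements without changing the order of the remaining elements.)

Backtracking the LCS table gives one alignment: t (A2,B1) → t (A3,B3) → z (A5,B5) → z (A6,B6) → d (A7,B9) → b (A8,B11).
So the longest common subsequence has length 6.

6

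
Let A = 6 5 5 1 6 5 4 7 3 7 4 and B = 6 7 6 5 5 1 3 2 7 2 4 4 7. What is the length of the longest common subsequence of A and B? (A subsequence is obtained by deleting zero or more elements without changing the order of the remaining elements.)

A longest common subsequence is 6, 5, 5, 1, 3, 7, 4 (length 7); the LCS DP confirms no longer common subsequence exists.

7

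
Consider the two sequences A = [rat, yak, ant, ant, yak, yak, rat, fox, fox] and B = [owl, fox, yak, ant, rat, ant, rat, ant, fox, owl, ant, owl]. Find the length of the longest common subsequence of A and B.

5

A longest common subsequence is yak, ant, ant, rat, fox (length 5); the LCS DP confirms no longer common subsequence exists.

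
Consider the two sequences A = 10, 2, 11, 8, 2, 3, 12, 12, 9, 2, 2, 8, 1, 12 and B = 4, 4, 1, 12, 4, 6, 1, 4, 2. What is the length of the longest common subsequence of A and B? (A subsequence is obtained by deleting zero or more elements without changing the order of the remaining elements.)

2

A longest common subsequence is 12, 2 (length 2); the LCS DP confirms no longer common subsequence exists.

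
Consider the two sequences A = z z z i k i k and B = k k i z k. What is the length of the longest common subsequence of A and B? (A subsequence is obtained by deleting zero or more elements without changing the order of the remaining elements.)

3

A longest common subsequence is kik (length 3); the LCS DP confirms no longer common subsequence exists.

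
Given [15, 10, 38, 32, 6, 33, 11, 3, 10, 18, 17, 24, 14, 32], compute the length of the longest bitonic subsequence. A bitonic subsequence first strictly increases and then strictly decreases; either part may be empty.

One longest bitonic subsequence is 15, 38, 33, 18, 17, 14 (positions 1,3,6,10,11,13): it rises to 38 then falls. Length 6 is optimal.

6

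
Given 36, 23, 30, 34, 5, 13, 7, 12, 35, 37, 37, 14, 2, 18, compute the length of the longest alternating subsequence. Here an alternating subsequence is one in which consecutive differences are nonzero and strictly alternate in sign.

9

Track the best alternating length ending on an up-step vs a down-step at each position: up/down = 1/1, 1/2, 3/2, 3/2, 1/4, 5/4, 5/6, 7/6, 7/2, 7/1, 7/1, 7/8, 1/8, 9/8.
The maximum over both is 9; one such subsequence is 36, 23, 30, 5, 13, 7, 35, 14, 18.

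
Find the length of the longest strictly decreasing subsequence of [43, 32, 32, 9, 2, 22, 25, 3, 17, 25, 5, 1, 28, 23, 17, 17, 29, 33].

Scanning left to right, the best length ending at each element is: 43→1, 32→2, 32→2, 9→3, 2→4, 22→3, 25→3, 3→4, 17→4, 25→3, 5→5, 1→6, 28→3, 23→4, 17→5, 17→5, 29→3, 33→2.
So the longest decreasing subsequence has length 6, e.g. 43, 32, 22, 17, 5, 1.

6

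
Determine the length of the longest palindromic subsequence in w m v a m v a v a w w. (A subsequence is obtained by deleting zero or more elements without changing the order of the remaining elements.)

One longest palindromic subsequence is wavavaw (positions 1,4,6,7,8,9,11); it reads the same forward and backward, and the interval DP gives dp[1][11] = 7.

7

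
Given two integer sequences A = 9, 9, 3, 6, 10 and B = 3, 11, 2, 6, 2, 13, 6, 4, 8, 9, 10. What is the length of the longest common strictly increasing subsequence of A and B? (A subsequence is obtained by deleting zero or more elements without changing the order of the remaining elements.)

A longest common strictly increasing subsequence is 3, 6, 10 (length 3); it appears in order in both A and B, and no longer such subsequence exists.

3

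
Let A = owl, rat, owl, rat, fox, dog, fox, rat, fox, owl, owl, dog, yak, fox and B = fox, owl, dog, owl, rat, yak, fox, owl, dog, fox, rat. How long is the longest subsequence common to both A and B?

7

Backtracking the LCS table gives one alignment: owl (A1,B2) → owl (A3,B4) → rat (A4,B5) → fox (A5,B7) → dog (A6,B9) → fox (A7,B10) → rat (A8,B11).
So the longest common subsequence has length 7.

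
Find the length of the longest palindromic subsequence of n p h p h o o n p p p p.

One longest palindromic subsequence is pppppp (positions 2,4,9,10,11,12); it reads the same forward and backward, and the interval DP gives dp[1][12] = 6.

6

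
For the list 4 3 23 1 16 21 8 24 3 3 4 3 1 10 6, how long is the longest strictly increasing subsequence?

One longest increasing subsequence is 4, 16, 21, 24 (positions 1,5,6,8), of length 4; no longer one exists.

4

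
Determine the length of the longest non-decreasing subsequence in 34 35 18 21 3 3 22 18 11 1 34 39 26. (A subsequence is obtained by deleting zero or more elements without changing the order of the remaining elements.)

5

Let dp[i] be the longest non-decreasing subsequence ending at position i. Then dp = [1, 2, 1, 2, 1, 2, 3, 3, 3, 1, 4, 5, 4].
The maximum is 5; one witness is 18, 21, 22, 34, 39 at positions 3,4,7,11,12.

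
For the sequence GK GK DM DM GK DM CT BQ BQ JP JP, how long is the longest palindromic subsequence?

4

One longest palindromic subsequence is GK DM DM GK (positions 2,3,4,5); it reads the same forward and backward, and the interval DP gives dp[1][11] = 4.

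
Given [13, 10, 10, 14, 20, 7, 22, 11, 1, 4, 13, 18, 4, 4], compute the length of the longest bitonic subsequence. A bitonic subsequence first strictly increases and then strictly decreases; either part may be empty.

6

One longest bitonic subsequence is 13, 14, 20, 22, 18, 4 (positions 1,4,5,7,12,14): it rises to 22 then falls. Length 6 is optimal.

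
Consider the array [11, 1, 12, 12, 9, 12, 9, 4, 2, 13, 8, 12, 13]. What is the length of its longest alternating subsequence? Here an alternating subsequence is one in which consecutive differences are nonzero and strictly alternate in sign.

Track the best alternating length ending on an up-step vs a down-step at each position: up/down = 1/1, 1/2, 3/1, 3/1, 3/4, 5/1, 3/6, 3/6, 3/6, 7/1, 7/8, 9/8, 9/1.
The maximum over both is 9; one such subsequence is 11, 1, 12, 9, 12, 9, 13, 8, 12.

9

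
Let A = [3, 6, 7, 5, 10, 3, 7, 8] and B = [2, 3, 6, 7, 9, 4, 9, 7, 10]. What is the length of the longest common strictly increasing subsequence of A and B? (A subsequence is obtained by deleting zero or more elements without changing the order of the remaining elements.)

A longest common strictly increasing subsequence is 3, 6, 7, 10 (length 4); it appears in order in both A and B, and no longer such subsequence exists.

4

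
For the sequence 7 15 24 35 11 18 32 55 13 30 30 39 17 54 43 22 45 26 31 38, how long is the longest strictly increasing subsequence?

Scanning left to right, the best length ending at each element is: 7→1, 15→2, 24→3, 35→4, 11→2, 18→3, 32→4, 55→5, 13→3, 30→4, 30→4, 39→5, 17→4, 54→6, 43→6, 22→5, 45→7, 26→6, 31→7, 38→8.
So the longest increasing subsequence has length 8, e.g. 7, 11, 13, 17, 22, 26, 31, 38.

8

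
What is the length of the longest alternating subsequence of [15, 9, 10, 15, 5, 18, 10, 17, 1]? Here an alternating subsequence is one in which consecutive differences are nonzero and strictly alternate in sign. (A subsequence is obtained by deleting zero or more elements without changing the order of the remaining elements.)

8

A longest alternating subsequence is 15, 9, 10, 5, 18, 10, 17, 1 (positions 1,2,3,5,6,7,8,9); its 7 consecutive differences strictly alternate in sign, and length 8 is optimal.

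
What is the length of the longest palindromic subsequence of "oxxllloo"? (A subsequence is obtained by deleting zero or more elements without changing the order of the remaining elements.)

Using dp[i][j] = 2 + dp[i+1][j−1] if the ends match, else max(dp[i+1][j], dp[i][j−1]):
dp[1][8] = 5. A witness is olllo at positions 1,4,5,6,8.

5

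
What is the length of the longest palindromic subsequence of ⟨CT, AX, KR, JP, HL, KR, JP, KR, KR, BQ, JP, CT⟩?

7

Using dp[i][j] = 2 + dp[i+1][j−1] if the ends match, else max(dp[i+1][j], dp[i][j−1]):
dp[1][12] = 7. A witness is CT JP KR KR KR JP CT at positions 1,4,6,8,9,11,12.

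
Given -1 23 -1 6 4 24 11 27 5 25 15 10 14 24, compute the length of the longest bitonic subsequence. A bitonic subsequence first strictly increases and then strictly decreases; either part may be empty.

7

One longest bitonic subsequence is -1, 23, 24, 27, 25, 15, 14 (positions 1,2,6,8,10,11,13): it rises to 27 then falls. Length 7 is optimal.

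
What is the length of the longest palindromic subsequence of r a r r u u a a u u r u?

8

One longest palindromic subsequence is ruuaauur (positions 4,5,6,7,8,9,10,11); it reads the same forward and backward, and the interval DP gives dp[1][12] = 8.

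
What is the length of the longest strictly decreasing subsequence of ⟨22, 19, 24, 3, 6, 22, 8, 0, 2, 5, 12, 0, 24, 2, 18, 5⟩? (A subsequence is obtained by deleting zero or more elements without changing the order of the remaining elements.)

Scanning left to right, the best length ending at each element is: 22→1, 19→2, 24→1, 3→3, 6→3, 22→2, 8→3, 0→4, 2→4, 5→4, 12→3, 0→5, 24→1, 2→5, 18→3, 5→4.
So the longest decreasing subsequence has length 5, e.g. 22, 19, 3, 2, 0.

5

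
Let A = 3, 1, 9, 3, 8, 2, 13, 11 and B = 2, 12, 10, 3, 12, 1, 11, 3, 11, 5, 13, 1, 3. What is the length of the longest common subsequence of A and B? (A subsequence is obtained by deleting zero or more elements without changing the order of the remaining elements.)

Backtracking the LCS table gives one alignment: 3 (A1,B4) → 1 (A2,B6) → 3 (A4,B8) → 13 (A7,B11).
So the longest common subsequence has length 4.

4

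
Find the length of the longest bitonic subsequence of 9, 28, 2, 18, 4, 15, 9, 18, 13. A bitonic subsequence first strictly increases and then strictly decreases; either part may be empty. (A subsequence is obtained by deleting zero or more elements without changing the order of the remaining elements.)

One longest bitonic subsequence is 9, 28, 18, 15, 13 (positions 1,2,4,6,9): it rises to 28 then falls. Length 5 is optimal.

5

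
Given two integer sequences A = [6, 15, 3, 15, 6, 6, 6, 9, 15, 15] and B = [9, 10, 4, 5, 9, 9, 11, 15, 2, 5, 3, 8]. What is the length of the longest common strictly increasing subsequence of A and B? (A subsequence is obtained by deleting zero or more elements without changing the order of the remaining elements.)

2

For each value that appears in both, track the longest common increasing run ending there.
The best achievable length is 2; one witness is 9, 15 (A-positions 8,9, B-positions 1,8).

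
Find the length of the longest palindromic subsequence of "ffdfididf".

7

Using dp[i][j] = 2 + dp[i+1][j−1] if the ends match, else max(dp[i+1][j], dp[i][j−1]):
dp[1][9] = 7. A witness is fdididf at positions 1,3,5,6,7,8,9.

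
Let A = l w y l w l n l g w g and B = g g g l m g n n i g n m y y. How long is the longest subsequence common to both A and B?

3

Backtracking the LCS table gives one alignment: l (A1,B4) → n (A7,B8) → g (A9,B10).
So the longest common subsequence has length 3.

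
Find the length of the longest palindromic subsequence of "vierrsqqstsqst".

7

Using dp[i][j] = 2 + dp[i+1][j−1] if the ends match, else max(dp[i+1][j], dp[i][j−1]):
dp[1][14] = 7. A witness is sqstsqs at positions 6,7,9,10,11,12,13.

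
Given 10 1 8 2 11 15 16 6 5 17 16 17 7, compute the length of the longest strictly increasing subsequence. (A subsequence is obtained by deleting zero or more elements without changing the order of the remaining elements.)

6

Scanning left to right, the best length ending at each element is: 10→1, 1→1, 8→2, 2→2, 11→3, 15→4, 16→5, 6→3, 5→3, 17→6, 16→5, 17→6, 7→4.
So the longest increasing subsequence has length 6, e.g. 1, 8, 11, 15, 16, 17.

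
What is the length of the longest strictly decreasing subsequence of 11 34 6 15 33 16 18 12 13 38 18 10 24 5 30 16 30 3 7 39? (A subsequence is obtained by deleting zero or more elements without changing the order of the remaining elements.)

Scanning left to right, the best length ending at each element is: 11→1, 34→1, 6→2, 15→2, 33→2, 16→3, 18→3, 12→4, 13→4, 38→1, 18→3, 10→5, 24→3, 5→6, 30→3, 16→4, 30→3, 3→7, 7→6, 39→1.
So the longest decreasing subsequence has length 7, e.g. 34, 33, 16, 12, 10, 5, 3.

7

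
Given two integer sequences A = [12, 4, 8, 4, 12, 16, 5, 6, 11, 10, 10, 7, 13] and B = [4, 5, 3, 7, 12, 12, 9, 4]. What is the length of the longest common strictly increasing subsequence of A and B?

3

For each value that appears in both, track the longest common increasing run ending there.
The best achievable length is 3; one witness is 4, 5, 7 (A-positions 2,7,12, B-positions 1,2,4).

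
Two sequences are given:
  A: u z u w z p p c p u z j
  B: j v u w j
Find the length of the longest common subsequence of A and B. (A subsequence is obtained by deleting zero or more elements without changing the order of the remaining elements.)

3

Backtracking the LCS table gives one alignment: u (A3,B3) → w (A4,B4) → j (A12,B5).
So the longest common subsequence has length 3.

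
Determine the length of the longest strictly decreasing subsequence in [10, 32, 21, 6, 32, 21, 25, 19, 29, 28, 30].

One longest decreasing subsequence is 32, 21, 6 (positions 2,3,4), of length 3; no longer one exists.

3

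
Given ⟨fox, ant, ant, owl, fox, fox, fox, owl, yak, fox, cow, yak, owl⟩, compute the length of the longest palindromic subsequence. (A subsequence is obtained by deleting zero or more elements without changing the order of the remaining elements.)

7

One longest palindromic subsequence is fox owl fox fox fox owl fox (positions 1,4,5,6,7,8,10); it reads the same forward and backward, and the interval DP gives dp[1][13] = 7.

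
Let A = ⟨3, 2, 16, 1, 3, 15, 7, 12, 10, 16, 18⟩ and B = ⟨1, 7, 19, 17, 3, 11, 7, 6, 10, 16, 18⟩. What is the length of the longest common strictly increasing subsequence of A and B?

For each value that appears in both, track the longest common increasing run ending there.
The best achievable length is 6; one witness is 1, 3, 7, 10, 16, 18 (A-positions 4,5,7,9,10,11, B-positions 1,5,7,9,10,11).

6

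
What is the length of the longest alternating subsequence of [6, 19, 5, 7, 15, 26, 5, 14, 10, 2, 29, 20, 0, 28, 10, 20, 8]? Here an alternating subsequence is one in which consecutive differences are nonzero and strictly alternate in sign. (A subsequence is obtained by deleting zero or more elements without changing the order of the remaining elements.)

13

A longest alternating subsequence is 6, 19, 5, 7, 5, 14, 10, 29, 20, 28, 10, 20, 8 (positions 1,2,3,4,7,8,9,11,12,14,15,16,17); its 12 consecutive differences strictly alternate in sign, and length 13 is optimal.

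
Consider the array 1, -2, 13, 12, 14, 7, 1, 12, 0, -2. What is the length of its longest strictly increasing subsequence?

3

Scanning left to right, the best length ending at each element is: 1→1, -2→1, 13→2, 12→2, 14→3, 7→2, 1→2, 12→3, 0→2, -2→1.
So the longest increasing subsequence has length 3, e.g. 1, 13, 14.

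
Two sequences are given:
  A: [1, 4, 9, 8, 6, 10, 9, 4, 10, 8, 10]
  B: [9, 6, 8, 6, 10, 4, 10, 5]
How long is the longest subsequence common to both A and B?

6

A longest common subsequence is 9, 8, 6, 10, 4, 10 (length 6); the LCS DP confirms no longer common subsequence exists.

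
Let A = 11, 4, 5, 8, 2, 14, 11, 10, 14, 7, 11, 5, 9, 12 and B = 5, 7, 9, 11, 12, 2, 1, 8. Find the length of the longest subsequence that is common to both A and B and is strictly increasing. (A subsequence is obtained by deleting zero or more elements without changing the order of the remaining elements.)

For each value that appears in both, track the longest common increasing run ending there.
The best achievable length is 4; one witness is 5, 7, 9, 12 (A-positions 3,10,13,14, B-positions 1,2,3,5).

4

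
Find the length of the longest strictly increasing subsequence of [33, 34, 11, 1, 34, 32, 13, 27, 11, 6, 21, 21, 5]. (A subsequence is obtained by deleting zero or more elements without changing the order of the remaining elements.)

Let dp[i] be the longest increasing subsequence ending at position i. Then dp = [1, 2, 1, 1, 2, 2, 2, 3, 2, 2, 3, 3, 2].
The maximum is 3; one witness is 11, 13, 27 at positions 3,7,8.

3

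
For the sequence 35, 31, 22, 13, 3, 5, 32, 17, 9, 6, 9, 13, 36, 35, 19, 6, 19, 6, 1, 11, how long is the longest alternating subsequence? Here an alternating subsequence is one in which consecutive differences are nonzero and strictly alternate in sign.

A longest alternating subsequence is 35, 31, 32, 6, 9, 6, 19, 6, 11 (positions 1,2,7,10,11,16,17,18,20); its 8 consecutive differences strictly alternate in sign, and length 9 is optimal.

9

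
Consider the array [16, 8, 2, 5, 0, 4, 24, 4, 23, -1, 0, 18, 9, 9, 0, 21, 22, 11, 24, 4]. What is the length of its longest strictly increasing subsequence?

Scanning left to right, the best length ending at each element is: 16→1, 8→1, 2→1, 5→2, 0→1, 4→2, 24→3, 4→2, 23→3, -1→1, 0→2, 18→3, 9→3, 9→3, 0→2, 21→4, 22→5, 11→4, 24→6, 4→3.
So the longest increasing subsequence has length 6, e.g. 2, 5, 18, 21, 22, 24.

6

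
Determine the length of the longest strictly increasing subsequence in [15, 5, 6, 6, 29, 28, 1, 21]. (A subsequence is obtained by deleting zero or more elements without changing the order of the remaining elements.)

3

One longest increasing subsequence is 5, 6, 29 (positions 2,3,5), of length 3; no longer one exists.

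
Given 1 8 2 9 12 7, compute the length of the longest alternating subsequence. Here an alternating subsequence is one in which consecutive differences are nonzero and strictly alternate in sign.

5

Track the best alternating length ending on an up-step vs a down-step at each position: up/down = 1/1, 2/1, 2/3, 4/1, 4/1, 4/5.
The maximum over both is 5; one such subsequence is 1, 8, 2, 9, 7.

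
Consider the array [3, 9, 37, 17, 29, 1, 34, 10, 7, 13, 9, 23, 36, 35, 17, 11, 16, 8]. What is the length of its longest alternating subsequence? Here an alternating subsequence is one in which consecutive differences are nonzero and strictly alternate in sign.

13

A longest alternating subsequence is 3, 37, 17, 29, 1, 34, 10, 13, 9, 23, 11, 16, 8 (positions 1,3,4,5,6,7,8,10,11,12,16,17,18); its 12 consecutive differences strictly alternate in sign, and length 13 is optimal.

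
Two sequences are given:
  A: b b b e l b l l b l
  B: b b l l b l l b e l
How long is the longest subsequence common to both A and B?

8

A longest common subsequence is bblbllbl (length 8); the LCS DP confirms no longer common subsequence exists.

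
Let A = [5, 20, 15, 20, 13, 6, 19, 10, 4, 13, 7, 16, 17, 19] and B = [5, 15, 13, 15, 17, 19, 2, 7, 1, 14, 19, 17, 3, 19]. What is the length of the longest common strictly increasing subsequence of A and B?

A longest common strictly increasing subsequence is 5, 15, 17, 19 (length 4); it appears in order in both A and B, and no longer such subsequence exists.

4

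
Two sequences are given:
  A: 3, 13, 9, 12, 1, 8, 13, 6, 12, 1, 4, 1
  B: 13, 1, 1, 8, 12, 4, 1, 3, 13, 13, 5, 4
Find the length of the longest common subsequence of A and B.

Backtracking the LCS table gives one alignment: 13 (A2,B1) → 1 (A5,B3) → 8 (A6,B4) → 12 (A9,B5) → 1 (A10,B7) → 4 (A11,B12).
So the longest common subsequence has length 6.

6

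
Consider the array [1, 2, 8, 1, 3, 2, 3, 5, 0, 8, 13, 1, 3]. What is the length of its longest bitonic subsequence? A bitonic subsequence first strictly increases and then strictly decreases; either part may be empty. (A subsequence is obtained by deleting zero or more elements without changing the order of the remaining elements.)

Let inc[i] be the LIS ending at i and dec[i] the longest strictly decreasing subsequence starting at i. inc = [1, 2, 3, 1, 3, 2, 3, 4, 1, 5, 6, 2, 3], dec = [2, 3, 4, 2, 3, 2, 2, 2, 1, 2, 2, 1, 1].
max_i inc[i]+dec[i]−1 = 7, with one witness 1, 2, 3, 5, 8, 13, 3.

7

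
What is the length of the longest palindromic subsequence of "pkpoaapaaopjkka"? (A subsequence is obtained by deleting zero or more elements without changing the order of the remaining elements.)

One longest palindromic subsequence is kpoaapaaopk (positions 2,3,4,5,6,7,8,9,10,11,14); it reads the same forward and backward, and the interval DP gives dp[1][15] = 11.

11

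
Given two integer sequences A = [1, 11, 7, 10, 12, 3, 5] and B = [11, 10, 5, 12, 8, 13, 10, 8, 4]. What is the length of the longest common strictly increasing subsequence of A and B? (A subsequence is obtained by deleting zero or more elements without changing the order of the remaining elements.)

For each value that appears in both, track the longest common increasing run ending there.
The best achievable length is 2; one witness is 11, 12 (A-positions 2,5, B-positions 1,4).

2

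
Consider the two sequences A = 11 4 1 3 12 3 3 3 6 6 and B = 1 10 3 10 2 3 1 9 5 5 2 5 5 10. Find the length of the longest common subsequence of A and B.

A longest common subsequence is 1, 3, 3 (length 3); the LCS DP confirms no longer common subsequence exists.

3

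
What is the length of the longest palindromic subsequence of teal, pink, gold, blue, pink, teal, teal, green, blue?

Using dp[i][j] = 2 + dp[i+1][j−1] if the ends match, else max(dp[i+1][j], dp[i][j−1]):
dp[1][9] = 5. A witness is teal pink blue pink teal at positions 1,2,4,5,7.

5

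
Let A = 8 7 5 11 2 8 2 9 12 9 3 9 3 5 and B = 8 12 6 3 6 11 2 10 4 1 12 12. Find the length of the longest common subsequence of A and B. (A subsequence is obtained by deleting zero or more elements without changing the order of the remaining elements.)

Backtracking the LCS table gives one alignment: 8 (A1,B1) → 11 (A4,B6) → 2 (A5,B7) → 12 (A9,B12).
So the longest common subsequence has length 4.

4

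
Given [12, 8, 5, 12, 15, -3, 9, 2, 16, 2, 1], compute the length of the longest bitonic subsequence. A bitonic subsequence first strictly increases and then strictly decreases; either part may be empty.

Let inc[i] be the LIS ending at i and dec[i] the longest strictly decreasing subsequence starting at i. inc = [1, 1, 1, 2, 3, 1, 2, 2, 4, 2, 2], dec = [5, 4, 3, 4, 4, 1, 3, 2, 3, 2, 1].
max_i inc[i]+dec[i]−1 = 6, with one witness 8, 12, 15, 9, 2, 1.

6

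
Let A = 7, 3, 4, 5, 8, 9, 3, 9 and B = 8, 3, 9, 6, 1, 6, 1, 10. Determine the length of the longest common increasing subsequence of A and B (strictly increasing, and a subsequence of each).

2

For each value that appears in both, track the longest common increasing run ending there.
The best achievable length is 2; one witness is 8, 9 (A-positions 5,6, B-positions 1,3).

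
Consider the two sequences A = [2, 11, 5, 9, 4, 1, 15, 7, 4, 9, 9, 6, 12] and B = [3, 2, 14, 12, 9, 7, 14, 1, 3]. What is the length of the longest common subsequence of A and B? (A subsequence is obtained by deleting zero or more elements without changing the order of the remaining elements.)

3

A longest common subsequence is 2, 9, 1 (length 3); the LCS DP confirms no longer common subsequence exists.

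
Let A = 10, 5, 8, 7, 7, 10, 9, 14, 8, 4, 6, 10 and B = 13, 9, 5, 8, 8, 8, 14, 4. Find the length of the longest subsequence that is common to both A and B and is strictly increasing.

A longest common strictly increasing subsequence is 5, 8, 14 (length 3); it appears in order in both A and B, and no longer such subsequence exists.

3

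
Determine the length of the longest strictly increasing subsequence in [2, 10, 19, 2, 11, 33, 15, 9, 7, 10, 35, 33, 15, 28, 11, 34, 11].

One longest increasing subsequence is 2, 10, 11, 15, 33, 34 (positions 1,2,5,7,12,16), of length 6; no longer one exists.

6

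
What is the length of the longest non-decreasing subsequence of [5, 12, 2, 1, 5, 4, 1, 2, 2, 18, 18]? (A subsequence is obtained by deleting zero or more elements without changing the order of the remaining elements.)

6

Let dp[i] be the longest non-decreasing subsequence ending at position i. Then dp = [1, 2, 1, 1, 2, 2, 2, 3, 4, 5, 6].
The maximum is 6; one witness is 1, 1, 2, 2, 18, 18 at positions 4,7,8,9,10,11.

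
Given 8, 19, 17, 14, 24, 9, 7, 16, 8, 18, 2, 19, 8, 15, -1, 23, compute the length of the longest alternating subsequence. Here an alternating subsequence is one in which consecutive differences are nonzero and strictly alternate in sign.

14

Track the best alternating length ending on an up-step vs a down-step at each position: up/down = 1/1, 2/1, 2/3, 2/3, 4/1, 2/5, 1/5, 6/5, 6/7, 8/5, 1/9, 10/5, 10/11, 12/11, 1/13, 14/5.
The maximum over both is 14; one such subsequence is 8, 19, 17, 24, 9, 16, 8, 18, 2, 19, 8, 15, -1, 23.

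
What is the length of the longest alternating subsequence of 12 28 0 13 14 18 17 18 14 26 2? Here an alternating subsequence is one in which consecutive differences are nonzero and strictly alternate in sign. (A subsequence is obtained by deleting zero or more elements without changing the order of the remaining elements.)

Track the best alternating length ending on an up-step vs a down-step at each position: up/down = 1/1, 2/1, 1/3, 4/3, 4/3, 4/3, 4/5, 6/3, 4/7, 8/3, 4/9.
The maximum over both is 9; one such subsequence is 12, 28, 0, 18, 17, 18, 14, 26, 2.

9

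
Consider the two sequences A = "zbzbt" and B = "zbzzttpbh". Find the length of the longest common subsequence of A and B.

A longest common subsequence is zbzb (length 4); the LCS DP confirms no longer common subsequence exists.

4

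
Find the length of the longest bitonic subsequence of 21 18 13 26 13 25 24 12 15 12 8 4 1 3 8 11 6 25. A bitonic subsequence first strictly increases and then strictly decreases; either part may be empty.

One longest bitonic subsequence is 21, 26, 25, 24, 15, 12, 8, 4, 3 (positions 1,4,6,7,9,10,11,12,14): it rises to 26 then falls. Length 9 is optimal.

9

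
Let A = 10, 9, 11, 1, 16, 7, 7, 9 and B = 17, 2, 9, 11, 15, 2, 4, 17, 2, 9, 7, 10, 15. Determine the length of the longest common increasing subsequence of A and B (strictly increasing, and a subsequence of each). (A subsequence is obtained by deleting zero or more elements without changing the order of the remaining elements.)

2

A longest common strictly increasing subsequence is 9, 11 (length 2); it appears in order in both A and B, and no longer such subsequence exists.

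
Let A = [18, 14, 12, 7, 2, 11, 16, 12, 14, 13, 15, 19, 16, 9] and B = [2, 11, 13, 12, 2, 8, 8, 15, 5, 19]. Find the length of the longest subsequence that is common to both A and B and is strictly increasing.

5

For each value that appears in both, track the longest common increasing run ending there.
The best achievable length is 5; one witness is 2, 11, 13, 15, 19 (A-positions 5,6,10,11,12, B-positions 1,2,3,8,10).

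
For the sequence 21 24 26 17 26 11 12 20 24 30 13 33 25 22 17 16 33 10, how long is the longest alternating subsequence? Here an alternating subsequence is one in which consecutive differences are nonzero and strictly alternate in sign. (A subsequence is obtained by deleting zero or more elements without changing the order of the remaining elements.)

A longest alternating subsequence is 21, 24, 17, 26, 11, 20, 13, 33, 25, 33, 10 (positions 1,2,4,5,6,8,11,12,13,17,18); its 10 consecutive differences strictly alternate in sign, and length 11 is optimal.

11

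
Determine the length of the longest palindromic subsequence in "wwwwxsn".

4

Using dp[i][j] = 2 + dp[i+1][j−1] if the ends match, else max(dp[i+1][j], dp[i][j−1]):
dp[1][7] = 4. A witness is wwww at positions 1,2,3,4.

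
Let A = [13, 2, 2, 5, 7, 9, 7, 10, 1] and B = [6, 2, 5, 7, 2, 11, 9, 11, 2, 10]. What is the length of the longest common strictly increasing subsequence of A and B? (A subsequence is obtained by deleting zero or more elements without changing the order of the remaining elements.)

5

A longest common strictly increasing subsequence is 2, 5, 7, 9, 10 (length 5); it appears in order in both A and B, and no longer such subsequence exists.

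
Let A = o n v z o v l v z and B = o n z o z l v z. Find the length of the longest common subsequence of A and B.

A longest common subsequence is onzolvz (length 7); the LCS DP confirms no longer common subsequence exists.

7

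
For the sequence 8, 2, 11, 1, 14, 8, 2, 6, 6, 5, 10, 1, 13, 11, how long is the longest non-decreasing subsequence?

6

Let dp[i] be the longest non-decreasing subsequence ending at position i. Then dp = [1, 1, 2, 1, 3, 2, 2, 3, 4, 3, 5, 2, 6, 6].
The maximum is 6; one witness is 2, 2, 6, 6, 10, 13 at positions 2,7,8,9,11,13.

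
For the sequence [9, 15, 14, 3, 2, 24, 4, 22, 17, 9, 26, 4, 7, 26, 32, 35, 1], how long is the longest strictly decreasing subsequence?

One longest decreasing subsequence is 24, 22, 17, 9, 4, 1 (positions 6,8,9,10,12,17), of length 6; no longer one exists.

6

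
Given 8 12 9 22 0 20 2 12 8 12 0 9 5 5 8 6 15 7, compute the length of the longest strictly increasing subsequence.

One longest increasing subsequence is 0, 2, 8, 12, 15 (positions 5,7,9,10,17), of length 5; no longer one exists.

5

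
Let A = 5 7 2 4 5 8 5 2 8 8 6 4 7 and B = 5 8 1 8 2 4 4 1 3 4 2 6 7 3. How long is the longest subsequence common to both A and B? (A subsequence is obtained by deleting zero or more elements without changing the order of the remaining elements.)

6

A longest common subsequence is 5, 2, 4, 2, 6, 7 (length 6); the LCS DP confirms no longer common subsequence exists.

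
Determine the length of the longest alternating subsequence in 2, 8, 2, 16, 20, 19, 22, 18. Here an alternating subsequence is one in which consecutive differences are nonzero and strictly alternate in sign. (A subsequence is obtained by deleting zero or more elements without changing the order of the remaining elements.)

Track the best alternating length ending on an up-step vs a down-step at each position: up/down = 1/1, 2/1, 1/3, 4/1, 4/1, 4/5, 6/1, 4/7.
The maximum over both is 7; one such subsequence is 2, 8, 2, 20, 19, 22, 18.

7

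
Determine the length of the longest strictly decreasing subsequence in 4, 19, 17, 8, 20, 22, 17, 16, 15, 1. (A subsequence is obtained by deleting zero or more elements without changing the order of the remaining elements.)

One longest decreasing subsequence is 19, 17, 16, 15, 1 (positions 2,3,8,9,10), of length 5; no longer one exists.

5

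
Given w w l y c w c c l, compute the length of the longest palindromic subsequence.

5

Using dp[i][j] = 2 + dp[i+1][j−1] if the ends match, else max(dp[i+1][j], dp[i][j−1]):
dp[1][9] = 5. A witness is lcccl at positions 3,5,7,8,9.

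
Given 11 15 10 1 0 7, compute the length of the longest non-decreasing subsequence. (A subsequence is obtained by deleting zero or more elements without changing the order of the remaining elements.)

2

One longest non-decreasing subsequence is 11, 15 (positions 1,2), of length 2; no longer one exists.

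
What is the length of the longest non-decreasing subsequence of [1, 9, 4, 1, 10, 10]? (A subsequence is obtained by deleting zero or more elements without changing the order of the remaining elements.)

4

Scanning left to right, the best length ending at each element is: 1→1, 9→2, 4→2, 1→2, 10→3, 10→4.
So the longest non-decreasing subsequence has length 4, e.g. 1, 9, 10, 10.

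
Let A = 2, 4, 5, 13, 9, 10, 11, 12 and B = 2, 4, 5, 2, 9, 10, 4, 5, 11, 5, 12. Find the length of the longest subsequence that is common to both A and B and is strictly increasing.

7

A longest common strictly increasing subsequence is 2, 4, 5, 9, 10, 11, 12 (length 7); it appears in order in both A and B, and no longer such subsequence exists.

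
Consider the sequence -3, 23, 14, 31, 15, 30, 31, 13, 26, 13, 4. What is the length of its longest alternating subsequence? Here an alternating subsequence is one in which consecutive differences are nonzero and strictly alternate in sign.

Track the best alternating length ending on an up-step vs a down-step at each position: up/down = 1/1, 2/1, 2/3, 4/1, 4/5, 6/5, 6/1, 2/7, 8/7, 2/9, 2/9.
The maximum over both is 9; one such subsequence is -3, 23, 14, 31, 15, 30, 13, 26, 13.

9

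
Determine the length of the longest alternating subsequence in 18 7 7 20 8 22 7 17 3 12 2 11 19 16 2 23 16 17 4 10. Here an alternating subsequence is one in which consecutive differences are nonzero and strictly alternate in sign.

Track the best alternating length ending on an up-step vs a down-step at each position: up/down = 1/1, 1/2, 1/2, 3/1, 3/4, 5/1, 1/6, 7/6, 1/8, 9/8, 1/10, 11/10, 11/6, 11/12, 1/12, 13/1, 13/14, 15/14, 13/16, 17/16.
The maximum over both is 17; one such subsequence is 18, 7, 20, 8, 22, 7, 17, 3, 12, 2, 19, 16, 23, 16, 17, 4, 10.

17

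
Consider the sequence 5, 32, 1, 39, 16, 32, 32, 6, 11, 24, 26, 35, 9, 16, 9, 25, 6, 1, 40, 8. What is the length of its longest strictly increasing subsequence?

7

One longest increasing subsequence is 5, 6, 11, 24, 26, 35, 40 (positions 1,8,9,10,11,12,19), of length 7; no longer one exists.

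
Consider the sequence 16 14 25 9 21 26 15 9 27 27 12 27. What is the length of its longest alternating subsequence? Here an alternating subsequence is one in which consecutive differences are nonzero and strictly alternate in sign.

A longest alternating subsequence is 16, 14, 25, 9, 21, 15, 27, 12, 27 (positions 1,2,3,4,5,7,9,11,12); its 8 consecutive differences strictly alternate in sign, and length 9 is optimal.

9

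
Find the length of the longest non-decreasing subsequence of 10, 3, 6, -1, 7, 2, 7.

Let dp[i] be the longest non-decreasing subsequence ending at position i. Then dp = [1, 1, 2, 1, 3, 2, 4].
The maximum is 4; one witness is 3, 6, 7, 7 at positions 2,3,5,7.

4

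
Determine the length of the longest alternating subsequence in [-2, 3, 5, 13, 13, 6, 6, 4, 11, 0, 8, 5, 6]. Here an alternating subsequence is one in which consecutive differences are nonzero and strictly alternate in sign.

Track the best alternating length ending on an up-step vs a down-step at each position: up/down = 1/1, 2/1, 2/1, 2/1, 2/1, 2/3, 2/3, 2/3, 4/3, 2/5, 6/5, 6/7, 8/7.
The maximum over both is 8; one such subsequence is -2, 13, 6, 11, 0, 8, 5, 6.

8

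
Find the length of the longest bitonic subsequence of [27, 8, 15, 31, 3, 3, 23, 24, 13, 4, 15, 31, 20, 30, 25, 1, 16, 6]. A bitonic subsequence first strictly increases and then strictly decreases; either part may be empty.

9

Let inc[i] be the LIS ending at i and dec[i] the longest strictly decreasing subsequence starting at i. inc = [1, 1, 2, 3, 1, 1, 3, 4, 2, 2, 3, 5, 4, 5, 5, 1, 4, 3], dec = [5, 3, 4, 5, 2, 2, 4, 4, 3, 2, 2, 5, 3, 4, 3, 1, 2, 1].
max_i inc[i]+dec[i]−1 = 9, with one witness 8, 15, 23, 24, 31, 30, 25, 16, 6.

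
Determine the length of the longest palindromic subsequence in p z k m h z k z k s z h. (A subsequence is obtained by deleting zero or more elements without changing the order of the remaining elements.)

One longest palindromic subsequence is hzkzkzh (positions 5,6,7,8,9,11,12); it reads the same forward and backward, and the interval DP gives dp[1][12] = 7.

7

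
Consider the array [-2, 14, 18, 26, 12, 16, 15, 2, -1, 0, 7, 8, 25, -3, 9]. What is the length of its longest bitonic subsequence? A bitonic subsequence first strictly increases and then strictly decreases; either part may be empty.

9

One longest bitonic subsequence is -2, 14, 18, 26, 16, 15, 2, 0, -3 (positions 1,2,3,4,6,7,8,10,14): it rises to 26 then falls. Length 9 is optimal.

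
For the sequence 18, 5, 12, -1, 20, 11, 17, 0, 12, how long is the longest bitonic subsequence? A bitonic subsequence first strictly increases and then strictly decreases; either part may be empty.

Let inc[i] be the LIS ending at i and dec[i] the longest strictly decreasing subsequence starting at i. inc = [1, 1, 2, 1, 3, 2, 3, 2, 3], dec = [4, 2, 3, 1, 3, 2, 2, 1, 1].
max_i inc[i]+dec[i]−1 = 5, with one witness 5, 12, 20, 17, 12.

5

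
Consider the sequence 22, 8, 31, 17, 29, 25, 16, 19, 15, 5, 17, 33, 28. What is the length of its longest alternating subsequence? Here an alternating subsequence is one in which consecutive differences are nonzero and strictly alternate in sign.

Track the best alternating length ending on an up-step vs a down-step at each position: up/down = 1/1, 1/2, 3/1, 3/4, 5/4, 5/6, 3/6, 7/6, 3/8, 1/8, 9/8, 9/1, 9/10.
The maximum over both is 10; one such subsequence is 22, 8, 31, 17, 29, 16, 19, 15, 33, 28.

10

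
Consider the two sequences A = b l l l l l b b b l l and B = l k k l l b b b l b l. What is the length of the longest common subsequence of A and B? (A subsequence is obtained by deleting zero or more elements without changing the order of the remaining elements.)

A longest common subsequence is lllbbbll (length 8); the LCS DP confirms no longer common subsequence exists.

8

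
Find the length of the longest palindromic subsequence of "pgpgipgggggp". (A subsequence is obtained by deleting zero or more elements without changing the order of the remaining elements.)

9

One longest palindromic subsequence is pgggggggp (positions 1,2,4,7,8,9,10,11,12); it reads the same forward and backward, and the interval DP gives dp[1][12] = 9.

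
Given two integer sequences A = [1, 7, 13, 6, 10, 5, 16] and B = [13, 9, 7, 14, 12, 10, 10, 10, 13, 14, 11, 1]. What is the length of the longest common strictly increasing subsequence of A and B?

2

For each value that appears in both, track the longest common increasing run ending there.
The best achievable length is 2; one witness is 7, 10 (A-positions 2,5, B-positions 3,6).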